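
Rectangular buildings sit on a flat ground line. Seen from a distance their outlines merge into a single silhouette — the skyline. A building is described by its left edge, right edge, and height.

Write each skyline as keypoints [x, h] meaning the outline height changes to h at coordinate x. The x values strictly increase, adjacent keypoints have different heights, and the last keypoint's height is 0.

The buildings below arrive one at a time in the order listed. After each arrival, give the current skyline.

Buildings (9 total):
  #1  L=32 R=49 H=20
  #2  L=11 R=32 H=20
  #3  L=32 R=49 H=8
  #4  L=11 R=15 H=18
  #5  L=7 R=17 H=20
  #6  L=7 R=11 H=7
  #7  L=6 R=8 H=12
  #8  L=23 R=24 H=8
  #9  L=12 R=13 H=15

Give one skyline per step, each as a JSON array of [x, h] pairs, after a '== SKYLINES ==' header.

== SKYLINES ==
[[32,20],[49,0]]
[[11,20],[49,0]]
[[11,20],[49,0]]
[[11,20],[49,0]]
[[7,20],[49,0]]
[[7,20],[49,0]]
[[6,12],[7,20],[49,0]]
[[6,12],[7,20],[49,0]]
[[6,12],[7,20],[49,0]]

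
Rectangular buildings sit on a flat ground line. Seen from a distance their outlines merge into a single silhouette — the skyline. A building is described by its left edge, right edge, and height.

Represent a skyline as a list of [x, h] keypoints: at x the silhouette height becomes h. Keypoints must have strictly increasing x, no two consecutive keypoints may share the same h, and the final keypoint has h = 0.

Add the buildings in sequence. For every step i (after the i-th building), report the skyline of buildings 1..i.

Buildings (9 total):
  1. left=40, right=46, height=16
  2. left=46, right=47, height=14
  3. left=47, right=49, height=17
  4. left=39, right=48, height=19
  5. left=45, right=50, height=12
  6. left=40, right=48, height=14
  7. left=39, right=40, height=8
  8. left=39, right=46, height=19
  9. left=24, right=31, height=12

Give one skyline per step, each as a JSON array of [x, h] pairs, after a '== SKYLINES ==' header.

== SKYLINES ==
[[40,16],[46,0]]
[[40,16],[46,14],[47,0]]
[[40,16],[46,14],[47,17],[49,0]]
[[39,19],[48,17],[49,0]]
[[39,19],[48,17],[49,12],[50,0]]
[[39,19],[48,17],[49,12],[50,0]]
[[39,19],[48,17],[49,12],[50,0]]
[[39,19],[48,17],[49,12],[50,0]]
[[24,12],[31,0],[39,19],[48,17],[49,12],[50,0]]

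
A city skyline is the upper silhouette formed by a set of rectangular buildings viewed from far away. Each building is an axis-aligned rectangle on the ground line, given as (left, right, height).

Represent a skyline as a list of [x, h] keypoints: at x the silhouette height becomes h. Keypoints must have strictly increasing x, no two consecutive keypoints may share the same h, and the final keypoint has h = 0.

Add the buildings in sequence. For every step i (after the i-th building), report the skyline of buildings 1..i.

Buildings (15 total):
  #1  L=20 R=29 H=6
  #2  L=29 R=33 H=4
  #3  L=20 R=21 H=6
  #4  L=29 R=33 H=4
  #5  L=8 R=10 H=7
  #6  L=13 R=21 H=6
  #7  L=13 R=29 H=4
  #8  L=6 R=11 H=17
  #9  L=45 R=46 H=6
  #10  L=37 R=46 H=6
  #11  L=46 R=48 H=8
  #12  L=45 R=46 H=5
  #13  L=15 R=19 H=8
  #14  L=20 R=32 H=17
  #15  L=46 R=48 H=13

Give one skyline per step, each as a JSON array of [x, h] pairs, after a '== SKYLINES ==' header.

== SKYLINES ==
[[20,6],[29,0]]
[[20,6],[29,4],[33,0]]
[[20,6],[29,4],[33,0]]
[[20,6],[29,4],[33,0]]
[[8,7],[10,0],[20,6],[29,4],[33,0]]
[[8,7],[10,0],[13,6],[29,4],[33,0]]
[[8,7],[10,0],[13,6],[29,4],[33,0]]
[[6,17],[11,0],[13,6],[29,4],[33,0]]
[[6,17],[11,0],[13,6],[29,4],[33,0],[45,6],[46,0]]
[[6,17],[11,0],[13,6],[29,4],[33,0],[37,6],[46,0]]
[[6,17],[11,0],[13,6],[29,4],[33,0],[37,6],[46,8],[48,0]]
[[6,17],[11,0],[13,6],[29,4],[33,0],[37,6],[46,8],[48,0]]
[[6,17],[11,0],[13,6],[15,8],[19,6],[29,4],[33,0],[37,6],[46,8],[48,0]]
[[6,17],[11,0],[13,6],[15,8],[19,6],[20,17],[32,4],[33,0],[37,6],[46,8],[48,0]]
[[6,17],[11,0],[13,6],[15,8],[19,6],[20,17],[32,4],[33,0],[37,6],[46,13],[48,0]]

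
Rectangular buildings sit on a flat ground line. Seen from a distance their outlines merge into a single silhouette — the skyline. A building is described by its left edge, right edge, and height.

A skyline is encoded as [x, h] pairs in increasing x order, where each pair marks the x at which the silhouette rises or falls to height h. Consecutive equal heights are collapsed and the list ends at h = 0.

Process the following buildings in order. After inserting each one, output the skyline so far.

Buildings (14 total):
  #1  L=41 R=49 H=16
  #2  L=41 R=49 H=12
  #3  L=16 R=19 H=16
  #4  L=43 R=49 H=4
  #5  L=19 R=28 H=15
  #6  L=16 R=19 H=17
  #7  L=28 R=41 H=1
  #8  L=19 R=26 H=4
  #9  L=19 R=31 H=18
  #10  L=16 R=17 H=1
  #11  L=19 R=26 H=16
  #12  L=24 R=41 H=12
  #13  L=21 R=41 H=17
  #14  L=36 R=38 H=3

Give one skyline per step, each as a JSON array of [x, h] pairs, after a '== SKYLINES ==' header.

== SKYLINES ==
[[41,16],[49,0]]
[[41,16],[49,0]]
[[16,16],[19,0],[41,16],[49,0]]
[[16,16],[19,0],[41,16],[49,0]]
[[16,16],[19,15],[28,0],[41,16],[49,0]]
[[16,17],[19,15],[28,0],[41,16],[49,0]]
[[16,17],[19,15],[28,1],[41,16],[49,0]]
[[16,17],[19,15],[28,1],[41,16],[49,0]]
[[16,17],[19,18],[31,1],[41,16],[49,0]]
[[16,17],[19,18],[31,1],[41,16],[49,0]]
[[16,17],[19,18],[31,1],[41,16],[49,0]]
[[16,17],[19,18],[31,12],[41,16],[49,0]]
[[16,17],[19,18],[31,17],[41,16],[49,0]]
[[16,17],[19,18],[31,17],[41,16],[49,0]]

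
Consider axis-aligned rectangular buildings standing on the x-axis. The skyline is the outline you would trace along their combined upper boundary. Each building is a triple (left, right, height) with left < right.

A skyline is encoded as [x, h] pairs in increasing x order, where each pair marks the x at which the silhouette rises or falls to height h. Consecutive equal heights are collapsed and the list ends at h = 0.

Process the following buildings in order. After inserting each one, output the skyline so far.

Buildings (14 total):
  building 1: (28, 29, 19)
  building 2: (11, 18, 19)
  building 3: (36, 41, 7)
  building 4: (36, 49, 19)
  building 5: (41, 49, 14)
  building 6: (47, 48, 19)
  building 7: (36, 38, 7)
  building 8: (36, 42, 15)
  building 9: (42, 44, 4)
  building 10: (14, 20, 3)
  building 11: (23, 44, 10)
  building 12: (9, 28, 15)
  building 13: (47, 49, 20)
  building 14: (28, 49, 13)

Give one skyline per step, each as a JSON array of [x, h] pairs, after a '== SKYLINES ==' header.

== SKYLINES ==
[[28,19],[29,0]]
[[11,19],[18,0],[28,19],[29,0]]
[[11,19],[18,0],[28,19],[29,0],[36,7],[41,0]]
[[11,19],[18,0],[28,19],[29,0],[36,19],[49,0]]
[[11,19],[18,0],[28,19],[29,0],[36,19],[49,0]]
[[11,19],[18,0],[28,19],[29,0],[36,19],[49,0]]
[[11,19],[18,0],[28,19],[29,0],[36,19],[49,0]]
[[11,19],[18,0],[28,19],[29,0],[36,19],[49,0]]
[[11,19],[18,0],[28,19],[29,0],[36,19],[49,0]]
[[11,19],[18,3],[20,0],[28,19],[29,0],[36,19],[49,0]]
[[11,19],[18,3],[20,0],[23,10],[28,19],[29,10],[36,19],[49,0]]
[[9,15],[11,19],[18,15],[28,19],[29,10],[36,19],[49,0]]
[[9,15],[11,19],[18,15],[28,19],[29,10],[36,19],[47,20],[49,0]]
[[9,15],[11,19],[18,15],[28,19],[29,13],[36,19],[47,20],[49,0]]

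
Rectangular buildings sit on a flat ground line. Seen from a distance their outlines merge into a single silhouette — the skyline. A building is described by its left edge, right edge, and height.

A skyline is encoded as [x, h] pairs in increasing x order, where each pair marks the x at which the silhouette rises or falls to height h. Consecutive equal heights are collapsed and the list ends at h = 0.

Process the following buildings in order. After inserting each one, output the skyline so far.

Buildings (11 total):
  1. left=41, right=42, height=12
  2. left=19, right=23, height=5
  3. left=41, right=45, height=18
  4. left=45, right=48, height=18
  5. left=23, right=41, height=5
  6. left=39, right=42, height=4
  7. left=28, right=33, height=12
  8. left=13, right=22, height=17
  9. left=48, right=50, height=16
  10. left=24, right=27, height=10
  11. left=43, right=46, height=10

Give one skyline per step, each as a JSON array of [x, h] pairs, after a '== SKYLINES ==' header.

== SKYLINES ==
[[41,12],[42,0]]
[[19,5],[23,0],[41,12],[42,0]]
[[19,5],[23,0],[41,18],[45,0]]
[[19,5],[23,0],[41,18],[48,0]]
[[19,5],[41,18],[48,0]]
[[19,5],[41,18],[48,0]]
[[19,5],[28,12],[33,5],[41,18],[48,0]]
[[13,17],[22,5],[28,12],[33,5],[41,18],[48,0]]
[[13,17],[22,5],[28,12],[33,5],[41,18],[48,16],[50,0]]
[[13,17],[22,5],[24,10],[27,5],[28,12],[33,5],[41,18],[48,16],[50,0]]
[[13,17],[22,5],[24,10],[27,5],[28,12],[33,5],[41,18],[48,16],[50,0]]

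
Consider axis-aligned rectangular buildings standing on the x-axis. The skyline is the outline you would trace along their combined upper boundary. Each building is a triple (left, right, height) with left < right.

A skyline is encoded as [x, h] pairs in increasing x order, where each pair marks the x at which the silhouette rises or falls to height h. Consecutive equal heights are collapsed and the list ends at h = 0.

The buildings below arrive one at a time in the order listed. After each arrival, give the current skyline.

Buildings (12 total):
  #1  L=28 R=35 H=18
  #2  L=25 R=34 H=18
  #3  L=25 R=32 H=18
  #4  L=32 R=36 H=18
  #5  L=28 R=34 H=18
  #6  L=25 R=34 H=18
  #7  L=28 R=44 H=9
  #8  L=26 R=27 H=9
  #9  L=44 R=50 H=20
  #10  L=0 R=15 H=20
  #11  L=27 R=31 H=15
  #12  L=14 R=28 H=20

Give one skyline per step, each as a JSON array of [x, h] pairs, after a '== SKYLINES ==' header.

== SKYLINES ==
[[28,18],[35,0]]
[[25,18],[35,0]]
[[25,18],[35,0]]
[[25,18],[36,0]]
[[25,18],[36,0]]
[[25,18],[36,0]]
[[25,18],[36,9],[44,0]]
[[25,18],[36,9],[44,0]]
[[25,18],[36,9],[44,20],[50,0]]
[[0,20],[15,0],[25,18],[36,9],[44,20],[50,0]]
[[0,20],[15,0],[25,18],[36,9],[44,20],[50,0]]
[[0,20],[28,18],[36,9],[44,20],[50,0]]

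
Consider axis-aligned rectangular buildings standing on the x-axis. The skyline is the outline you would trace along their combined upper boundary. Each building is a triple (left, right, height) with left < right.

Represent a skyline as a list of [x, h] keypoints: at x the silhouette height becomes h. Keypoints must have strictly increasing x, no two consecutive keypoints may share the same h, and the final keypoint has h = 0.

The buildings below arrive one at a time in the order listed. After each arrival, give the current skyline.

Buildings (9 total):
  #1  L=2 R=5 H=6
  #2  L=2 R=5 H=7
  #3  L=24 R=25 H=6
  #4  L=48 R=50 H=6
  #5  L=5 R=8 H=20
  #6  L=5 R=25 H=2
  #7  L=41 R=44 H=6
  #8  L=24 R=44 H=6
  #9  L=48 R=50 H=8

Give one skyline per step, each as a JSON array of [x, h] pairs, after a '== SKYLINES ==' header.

== SKYLINES ==
[[2,6],[5,0]]
[[2,7],[5,0]]
[[2,7],[5,0],[24,6],[25,0]]
[[2,7],[5,0],[24,6],[25,0],[48,6],[50,0]]
[[2,7],[5,20],[8,0],[24,6],[25,0],[48,6],[50,0]]
[[2,7],[5,20],[8,2],[24,6],[25,0],[48,6],[50,0]]
[[2,7],[5,20],[8,2],[24,6],[25,0],[41,6],[44,0],[48,6],[50,0]]
[[2,7],[5,20],[8,2],[24,6],[44,0],[48,6],[50,0]]
[[2,7],[5,20],[8,2],[24,6],[44,0],[48,8],[50,0]]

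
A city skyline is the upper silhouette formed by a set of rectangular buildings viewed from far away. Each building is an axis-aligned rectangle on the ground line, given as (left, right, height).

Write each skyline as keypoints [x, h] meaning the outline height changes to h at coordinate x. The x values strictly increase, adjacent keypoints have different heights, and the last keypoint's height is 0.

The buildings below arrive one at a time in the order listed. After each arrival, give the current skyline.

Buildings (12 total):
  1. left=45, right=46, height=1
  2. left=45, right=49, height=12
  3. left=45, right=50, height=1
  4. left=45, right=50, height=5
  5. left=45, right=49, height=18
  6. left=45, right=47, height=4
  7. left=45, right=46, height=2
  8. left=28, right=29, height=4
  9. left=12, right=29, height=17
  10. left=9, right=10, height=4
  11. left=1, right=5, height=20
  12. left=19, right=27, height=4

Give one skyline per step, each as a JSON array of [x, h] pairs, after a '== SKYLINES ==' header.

== SKYLINES ==
[[45,1],[46,0]]
[[45,12],[49,0]]
[[45,12],[49,1],[50,0]]
[[45,12],[49,5],[50,0]]
[[45,18],[49,5],[50,0]]
[[45,18],[49,5],[50,0]]
[[45,18],[49,5],[50,0]]
[[28,4],[29,0],[45,18],[49,5],[50,0]]
[[12,17],[29,0],[45,18],[49,5],[50,0]]
[[9,4],[10,0],[12,17],[29,0],[45,18],[49,5],[50,0]]
[[1,20],[5,0],[9,4],[10,0],[12,17],[29,0],[45,18],[49,5],[50,0]]
[[1,20],[5,0],[9,4],[10,0],[12,17],[29,0],[45,18],[49,5],[50,0]]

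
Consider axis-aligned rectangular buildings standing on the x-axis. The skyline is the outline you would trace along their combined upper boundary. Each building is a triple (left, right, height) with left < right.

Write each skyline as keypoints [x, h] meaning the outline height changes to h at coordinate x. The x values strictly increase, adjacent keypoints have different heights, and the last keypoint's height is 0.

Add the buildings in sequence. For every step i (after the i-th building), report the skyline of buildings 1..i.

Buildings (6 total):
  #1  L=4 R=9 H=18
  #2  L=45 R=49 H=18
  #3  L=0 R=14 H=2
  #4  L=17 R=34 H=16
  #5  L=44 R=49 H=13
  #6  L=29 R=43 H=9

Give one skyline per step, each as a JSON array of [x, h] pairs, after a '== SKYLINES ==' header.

== SKYLINES ==
[[4,18],[9,0]]
[[4,18],[9,0],[45,18],[49,0]]
[[0,2],[4,18],[9,2],[14,0],[45,18],[49,0]]
[[0,2],[4,18],[9,2],[14,0],[17,16],[34,0],[45,18],[49,0]]
[[0,2],[4,18],[9,2],[14,0],[17,16],[34,0],[44,13],[45,18],[49,0]]
[[0,2],[4,18],[9,2],[14,0],[17,16],[34,9],[43,0],[44,13],[45,18],[49,0]]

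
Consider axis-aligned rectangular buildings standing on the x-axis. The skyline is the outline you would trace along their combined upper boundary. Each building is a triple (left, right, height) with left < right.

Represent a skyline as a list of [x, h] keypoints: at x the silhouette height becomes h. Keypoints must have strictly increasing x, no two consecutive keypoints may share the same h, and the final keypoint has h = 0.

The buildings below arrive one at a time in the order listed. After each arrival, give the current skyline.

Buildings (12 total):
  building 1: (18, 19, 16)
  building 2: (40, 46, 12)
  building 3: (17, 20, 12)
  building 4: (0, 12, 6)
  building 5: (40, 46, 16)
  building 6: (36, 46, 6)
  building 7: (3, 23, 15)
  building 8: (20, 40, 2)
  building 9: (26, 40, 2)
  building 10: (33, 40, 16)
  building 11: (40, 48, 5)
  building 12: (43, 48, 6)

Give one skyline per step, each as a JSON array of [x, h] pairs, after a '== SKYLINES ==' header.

== SKYLINES ==
[[18,16],[19,0]]
[[18,16],[19,0],[40,12],[46,0]]
[[17,12],[18,16],[19,12],[20,0],[40,12],[46,0]]
[[0,6],[12,0],[17,12],[18,16],[19,12],[20,0],[40,12],[46,0]]
[[0,6],[12,0],[17,12],[18,16],[19,12],[20,0],[40,16],[46,0]]
[[0,6],[12,0],[17,12],[18,16],[19,12],[20,0],[36,6],[40,16],[46,0]]
[[0,6],[3,15],[18,16],[19,15],[23,0],[36,6],[40,16],[46,0]]
[[0,6],[3,15],[18,16],[19,15],[23,2],[36,6],[40,16],[46,0]]
[[0,6],[3,15],[18,16],[19,15],[23,2],[36,6],[40,16],[46,0]]
[[0,6],[3,15],[18,16],[19,15],[23,2],[33,16],[46,0]]
[[0,6],[3,15],[18,16],[19,15],[23,2],[33,16],[46,5],[48,0]]
[[0,6],[3,15],[18,16],[19,15],[23,2],[33,16],[46,6],[48,0]]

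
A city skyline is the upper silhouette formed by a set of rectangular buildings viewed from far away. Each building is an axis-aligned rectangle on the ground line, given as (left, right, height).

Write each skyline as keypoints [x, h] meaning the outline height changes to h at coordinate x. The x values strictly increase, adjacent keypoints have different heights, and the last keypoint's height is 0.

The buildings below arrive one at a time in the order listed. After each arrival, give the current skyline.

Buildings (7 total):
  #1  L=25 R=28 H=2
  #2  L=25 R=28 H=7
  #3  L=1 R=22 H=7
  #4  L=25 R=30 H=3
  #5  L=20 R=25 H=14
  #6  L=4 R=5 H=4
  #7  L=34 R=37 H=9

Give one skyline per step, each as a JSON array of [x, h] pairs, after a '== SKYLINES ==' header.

== SKYLINES ==
[[25,2],[28,0]]
[[25,7],[28,0]]
[[1,7],[22,0],[25,7],[28,0]]
[[1,7],[22,0],[25,7],[28,3],[30,0]]
[[1,7],[20,14],[25,7],[28,3],[30,0]]
[[1,7],[20,14],[25,7],[28,3],[30,0]]
[[1,7],[20,14],[25,7],[28,3],[30,0],[34,9],[37,0]]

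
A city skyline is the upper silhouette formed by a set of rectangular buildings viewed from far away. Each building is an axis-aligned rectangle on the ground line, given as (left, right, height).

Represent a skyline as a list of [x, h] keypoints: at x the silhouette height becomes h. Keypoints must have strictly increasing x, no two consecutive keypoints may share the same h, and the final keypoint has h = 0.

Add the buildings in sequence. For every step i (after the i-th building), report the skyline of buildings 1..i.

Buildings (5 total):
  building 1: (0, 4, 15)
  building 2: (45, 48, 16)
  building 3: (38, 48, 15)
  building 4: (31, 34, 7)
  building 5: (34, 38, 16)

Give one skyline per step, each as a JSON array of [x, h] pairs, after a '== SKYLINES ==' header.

== SKYLINES ==
[[0,15],[4,0]]
[[0,15],[4,0],[45,16],[48,0]]
[[0,15],[4,0],[38,15],[45,16],[48,0]]
[[0,15],[4,0],[31,7],[34,0],[38,15],[45,16],[48,0]]
[[0,15],[4,0],[31,7],[34,16],[38,15],[45,16],[48,0]]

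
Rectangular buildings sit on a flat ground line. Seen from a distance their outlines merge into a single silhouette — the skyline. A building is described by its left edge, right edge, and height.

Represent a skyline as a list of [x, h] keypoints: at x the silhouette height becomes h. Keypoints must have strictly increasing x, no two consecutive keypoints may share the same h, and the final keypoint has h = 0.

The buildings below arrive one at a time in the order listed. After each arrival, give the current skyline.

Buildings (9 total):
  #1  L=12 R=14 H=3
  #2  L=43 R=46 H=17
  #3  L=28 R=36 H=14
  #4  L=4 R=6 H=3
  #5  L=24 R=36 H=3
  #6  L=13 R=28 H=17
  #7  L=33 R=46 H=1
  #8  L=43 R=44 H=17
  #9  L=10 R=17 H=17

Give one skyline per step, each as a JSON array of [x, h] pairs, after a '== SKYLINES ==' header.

== SKYLINES ==
[[12,3],[14,0]]
[[12,3],[14,0],[43,17],[46,0]]
[[12,3],[14,0],[28,14],[36,0],[43,17],[46,0]]
[[4,3],[6,0],[12,3],[14,0],[28,14],[36,0],[43,17],[46,0]]
[[4,3],[6,0],[12,3],[14,0],[24,3],[28,14],[36,0],[43,17],[46,0]]
[[4,3],[6,0],[12,3],[13,17],[28,14],[36,0],[43,17],[46,0]]
[[4,3],[6,0],[12,3],[13,17],[28,14],[36,1],[43,17],[46,0]]
[[4,3],[6,0],[12,3],[13,17],[28,14],[36,1],[43,17],[46,0]]
[[4,3],[6,0],[10,17],[28,14],[36,1],[43,17],[46,0]]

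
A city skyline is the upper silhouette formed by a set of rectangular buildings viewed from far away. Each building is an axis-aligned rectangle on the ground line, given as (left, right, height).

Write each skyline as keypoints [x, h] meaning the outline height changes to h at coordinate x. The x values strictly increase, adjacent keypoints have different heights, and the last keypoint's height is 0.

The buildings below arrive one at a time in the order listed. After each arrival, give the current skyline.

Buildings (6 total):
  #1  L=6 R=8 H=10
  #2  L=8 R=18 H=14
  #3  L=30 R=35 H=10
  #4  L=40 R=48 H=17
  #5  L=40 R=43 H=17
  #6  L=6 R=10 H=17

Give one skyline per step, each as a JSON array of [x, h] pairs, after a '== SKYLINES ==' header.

== SKYLINES ==
[[6,10],[8,0]]
[[6,10],[8,14],[18,0]]
[[6,10],[8,14],[18,0],[30,10],[35,0]]
[[6,10],[8,14],[18,0],[30,10],[35,0],[40,17],[48,0]]
[[6,10],[8,14],[18,0],[30,10],[35,0],[40,17],[48,0]]
[[6,17],[10,14],[18,0],[30,10],[35,0],[40,17],[48,0]]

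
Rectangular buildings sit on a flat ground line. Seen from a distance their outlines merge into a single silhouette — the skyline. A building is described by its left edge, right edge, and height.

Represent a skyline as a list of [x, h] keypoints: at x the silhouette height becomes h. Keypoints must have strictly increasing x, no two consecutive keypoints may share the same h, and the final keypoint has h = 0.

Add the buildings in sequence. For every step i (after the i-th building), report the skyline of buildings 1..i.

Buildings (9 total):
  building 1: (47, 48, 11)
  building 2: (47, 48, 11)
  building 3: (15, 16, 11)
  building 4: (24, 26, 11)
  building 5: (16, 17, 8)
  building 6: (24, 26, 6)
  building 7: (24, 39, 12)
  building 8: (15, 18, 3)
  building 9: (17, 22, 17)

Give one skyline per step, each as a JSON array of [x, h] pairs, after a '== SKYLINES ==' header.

== SKYLINES ==
[[47,11],[48,0]]
[[47,11],[48,0]]
[[15,11],[16,0],[47,11],[48,0]]
[[15,11],[16,0],[24,11],[26,0],[47,11],[48,0]]
[[15,11],[16,8],[17,0],[24,11],[26,0],[47,11],[48,0]]
[[15,11],[16,8],[17,0],[24,11],[26,0],[47,11],[48,0]]
[[15,11],[16,8],[17,0],[24,12],[39,0],[47,11],[48,0]]
[[15,11],[16,8],[17,3],[18,0],[24,12],[39,0],[47,11],[48,0]]
[[15,11],[16,8],[17,17],[22,0],[24,12],[39,0],[47,11],[48,0]]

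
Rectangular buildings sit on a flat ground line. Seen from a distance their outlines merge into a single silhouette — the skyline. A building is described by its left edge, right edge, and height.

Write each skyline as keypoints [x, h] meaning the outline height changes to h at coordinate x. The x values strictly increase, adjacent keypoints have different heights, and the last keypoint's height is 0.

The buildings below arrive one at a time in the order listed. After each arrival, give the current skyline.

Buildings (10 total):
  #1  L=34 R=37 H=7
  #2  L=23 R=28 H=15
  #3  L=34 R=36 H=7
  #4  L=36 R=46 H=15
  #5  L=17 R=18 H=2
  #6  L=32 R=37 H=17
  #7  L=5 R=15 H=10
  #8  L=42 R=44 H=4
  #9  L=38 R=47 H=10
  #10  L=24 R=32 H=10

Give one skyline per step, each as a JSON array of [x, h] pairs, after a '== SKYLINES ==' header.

== SKYLINES ==
[[34,7],[37,0]]
[[23,15],[28,0],[34,7],[37,0]]
[[23,15],[28,0],[34,7],[37,0]]
[[23,15],[28,0],[34,7],[36,15],[46,0]]
[[17,2],[18,0],[23,15],[28,0],[34,7],[36,15],[46,0]]
[[17,2],[18,0],[23,15],[28,0],[32,17],[37,15],[46,0]]
[[5,10],[15,0],[17,2],[18,0],[23,15],[28,0],[32,17],[37,15],[46,0]]
[[5,10],[15,0],[17,2],[18,0],[23,15],[28,0],[32,17],[37,15],[46,0]]
[[5,10],[15,0],[17,2],[18,0],[23,15],[28,0],[32,17],[37,15],[46,10],[47,0]]
[[5,10],[15,0],[17,2],[18,0],[23,15],[28,10],[32,17],[37,15],[46,10],[47,0]]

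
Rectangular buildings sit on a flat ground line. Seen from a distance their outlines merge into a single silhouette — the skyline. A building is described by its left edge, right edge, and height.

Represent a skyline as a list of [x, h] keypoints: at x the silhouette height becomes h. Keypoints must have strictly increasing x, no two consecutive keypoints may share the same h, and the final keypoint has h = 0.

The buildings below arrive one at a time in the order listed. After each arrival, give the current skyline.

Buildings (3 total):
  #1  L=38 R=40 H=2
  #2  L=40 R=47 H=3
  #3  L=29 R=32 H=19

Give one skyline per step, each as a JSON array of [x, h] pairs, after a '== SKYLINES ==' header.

== SKYLINES ==
[[38,2],[40,0]]
[[38,2],[40,3],[47,0]]
[[29,19],[32,0],[38,2],[40,3],[47,0]]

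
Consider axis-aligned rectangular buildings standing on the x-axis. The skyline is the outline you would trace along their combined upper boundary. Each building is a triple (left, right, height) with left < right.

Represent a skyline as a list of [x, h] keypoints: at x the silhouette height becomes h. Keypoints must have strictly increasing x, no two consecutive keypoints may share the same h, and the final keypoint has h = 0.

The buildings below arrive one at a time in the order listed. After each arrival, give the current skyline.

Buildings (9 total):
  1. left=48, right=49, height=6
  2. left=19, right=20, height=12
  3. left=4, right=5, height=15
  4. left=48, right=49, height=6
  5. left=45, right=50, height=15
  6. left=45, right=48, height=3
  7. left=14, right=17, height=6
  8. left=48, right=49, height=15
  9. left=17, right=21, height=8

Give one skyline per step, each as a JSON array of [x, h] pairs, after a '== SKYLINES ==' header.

== SKYLINES ==
[[48,6],[49,0]]
[[19,12],[20,0],[48,6],[49,0]]
[[4,15],[5,0],[19,12],[20,0],[48,6],[49,0]]
[[4,15],[5,0],[19,12],[20,0],[48,6],[49,0]]
[[4,15],[5,0],[19,12],[20,0],[45,15],[50,0]]
[[4,15],[5,0],[19,12],[20,0],[45,15],[50,0]]
[[4,15],[5,0],[14,6],[17,0],[19,12],[20,0],[45,15],[50,0]]
[[4,15],[5,0],[14,6],[17,0],[19,12],[20,0],[45,15],[50,0]]
[[4,15],[5,0],[14,6],[17,8],[19,12],[20,8],[21,0],[45,15],[50,0]]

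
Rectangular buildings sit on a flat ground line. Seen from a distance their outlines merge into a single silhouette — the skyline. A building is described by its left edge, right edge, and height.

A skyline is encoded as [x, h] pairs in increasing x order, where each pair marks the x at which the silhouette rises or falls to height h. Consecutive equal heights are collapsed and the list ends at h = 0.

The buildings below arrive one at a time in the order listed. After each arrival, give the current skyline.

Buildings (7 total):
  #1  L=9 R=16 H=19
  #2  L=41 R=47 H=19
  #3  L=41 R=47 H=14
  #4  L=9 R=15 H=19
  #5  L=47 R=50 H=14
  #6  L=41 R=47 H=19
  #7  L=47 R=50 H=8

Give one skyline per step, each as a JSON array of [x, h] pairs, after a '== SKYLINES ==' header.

== SKYLINES ==
[[9,19],[16,0]]
[[9,19],[16,0],[41,19],[47,0]]
[[9,19],[16,0],[41,19],[47,0]]
[[9,19],[16,0],[41,19],[47,0]]
[[9,19],[16,0],[41,19],[47,14],[50,0]]
[[9,19],[16,0],[41,19],[47,14],[50,0]]
[[9,19],[16,0],[41,19],[47,14],[50,0]]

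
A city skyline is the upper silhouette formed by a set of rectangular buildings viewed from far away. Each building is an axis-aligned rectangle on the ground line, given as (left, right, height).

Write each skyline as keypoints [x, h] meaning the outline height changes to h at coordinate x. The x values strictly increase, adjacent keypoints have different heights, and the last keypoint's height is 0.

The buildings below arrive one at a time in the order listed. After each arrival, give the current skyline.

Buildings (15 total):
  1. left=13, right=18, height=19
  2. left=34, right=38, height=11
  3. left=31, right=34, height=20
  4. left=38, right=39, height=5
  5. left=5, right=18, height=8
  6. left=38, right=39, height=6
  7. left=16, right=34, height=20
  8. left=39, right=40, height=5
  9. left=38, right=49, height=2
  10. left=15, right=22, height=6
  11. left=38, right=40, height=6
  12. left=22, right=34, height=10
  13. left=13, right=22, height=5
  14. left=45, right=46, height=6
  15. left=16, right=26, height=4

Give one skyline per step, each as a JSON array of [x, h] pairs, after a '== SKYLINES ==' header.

== SKYLINES ==
[[13,19],[18,0]]
[[13,19],[18,0],[34,11],[38,0]]
[[13,19],[18,0],[31,20],[34,11],[38,0]]
[[13,19],[18,0],[31,20],[34,11],[38,5],[39,0]]
[[5,8],[13,19],[18,0],[31,20],[34,11],[38,5],[39,0]]
[[5,8],[13,19],[18,0],[31,20],[34,11],[38,6],[39,0]]
[[5,8],[13,19],[16,20],[34,11],[38,6],[39,0]]
[[5,8],[13,19],[16,20],[34,11],[38,6],[39,5],[40,0]]
[[5,8],[13,19],[16,20],[34,11],[38,6],[39,5],[40,2],[49,0]]
[[5,8],[13,19],[16,20],[34,11],[38,6],[39,5],[40,2],[49,0]]
[[5,8],[13,19],[16,20],[34,11],[38,6],[40,2],[49,0]]
[[5,8],[13,19],[16,20],[34,11],[38,6],[40,2],[49,0]]
[[5,8],[13,19],[16,20],[34,11],[38,6],[40,2],[49,0]]
[[5,8],[13,19],[16,20],[34,11],[38,6],[40,2],[45,6],[46,2],[49,0]]
[[5,8],[13,19],[16,20],[34,11],[38,6],[40,2],[45,6],[46,2],[49,0]]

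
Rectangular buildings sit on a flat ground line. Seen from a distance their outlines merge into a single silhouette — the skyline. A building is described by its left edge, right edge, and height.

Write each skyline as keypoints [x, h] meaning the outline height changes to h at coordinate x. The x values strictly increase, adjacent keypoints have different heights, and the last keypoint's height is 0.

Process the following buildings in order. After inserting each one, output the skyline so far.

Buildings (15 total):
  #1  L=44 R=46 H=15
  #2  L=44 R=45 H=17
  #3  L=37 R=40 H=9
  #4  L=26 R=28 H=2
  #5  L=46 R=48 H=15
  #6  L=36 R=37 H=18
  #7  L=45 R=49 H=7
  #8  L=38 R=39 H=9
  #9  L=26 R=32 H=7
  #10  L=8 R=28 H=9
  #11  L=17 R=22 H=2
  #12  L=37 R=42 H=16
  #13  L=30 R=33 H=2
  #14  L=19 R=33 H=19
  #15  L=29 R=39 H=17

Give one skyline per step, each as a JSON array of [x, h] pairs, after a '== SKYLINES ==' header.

== SKYLINES ==
[[44,15],[46,0]]
[[44,17],[45,15],[46,0]]
[[37,9],[40,0],[44,17],[45,15],[46,0]]
[[26,2],[28,0],[37,9],[40,0],[44,17],[45,15],[46,0]]
[[26,2],[28,0],[37,9],[40,0],[44,17],[45,15],[48,0]]
[[26,2],[28,0],[36,18],[37,9],[40,0],[44,17],[45,15],[48,0]]
[[26,2],[28,0],[36,18],[37,9],[40,0],[44,17],[45,15],[48,7],[49,0]]
[[26,2],[28,0],[36,18],[37,9],[40,0],[44,17],[45,15],[48,7],[49,0]]
[[26,7],[32,0],[36,18],[37,9],[40,0],[44,17],[45,15],[48,7],[49,0]]
[[8,9],[28,7],[32,0],[36,18],[37,9],[40,0],[44,17],[45,15],[48,7],[49,0]]
[[8,9],[28,7],[32,0],[36,18],[37,9],[40,0],[44,17],[45,15],[48,7],[49,0]]
[[8,9],[28,7],[32,0],[36,18],[37,16],[42,0],[44,17],[45,15],[48,7],[49,0]]
[[8,9],[28,7],[32,2],[33,0],[36,18],[37,16],[42,0],[44,17],[45,15],[48,7],[49,0]]
[[8,9],[19,19],[33,0],[36,18],[37,16],[42,0],[44,17],[45,15],[48,7],[49,0]]
[[8,9],[19,19],[33,17],[36,18],[37,17],[39,16],[42,0],[44,17],[45,15],[48,7],[49,0]]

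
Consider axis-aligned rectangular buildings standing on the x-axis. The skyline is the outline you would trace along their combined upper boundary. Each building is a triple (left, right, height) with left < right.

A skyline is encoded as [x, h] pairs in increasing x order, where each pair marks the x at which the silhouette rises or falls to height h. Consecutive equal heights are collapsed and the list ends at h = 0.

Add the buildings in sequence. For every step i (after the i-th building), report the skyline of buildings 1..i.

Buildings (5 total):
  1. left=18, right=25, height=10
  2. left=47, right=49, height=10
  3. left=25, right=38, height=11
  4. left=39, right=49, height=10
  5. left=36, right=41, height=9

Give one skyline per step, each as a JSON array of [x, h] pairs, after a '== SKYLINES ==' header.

== SKYLINES ==
[[18,10],[25,0]]
[[18,10],[25,0],[47,10],[49,0]]
[[18,10],[25,11],[38,0],[47,10],[49,0]]
[[18,10],[25,11],[38,0],[39,10],[49,0]]
[[18,10],[25,11],[38,9],[39,10],[49,0]]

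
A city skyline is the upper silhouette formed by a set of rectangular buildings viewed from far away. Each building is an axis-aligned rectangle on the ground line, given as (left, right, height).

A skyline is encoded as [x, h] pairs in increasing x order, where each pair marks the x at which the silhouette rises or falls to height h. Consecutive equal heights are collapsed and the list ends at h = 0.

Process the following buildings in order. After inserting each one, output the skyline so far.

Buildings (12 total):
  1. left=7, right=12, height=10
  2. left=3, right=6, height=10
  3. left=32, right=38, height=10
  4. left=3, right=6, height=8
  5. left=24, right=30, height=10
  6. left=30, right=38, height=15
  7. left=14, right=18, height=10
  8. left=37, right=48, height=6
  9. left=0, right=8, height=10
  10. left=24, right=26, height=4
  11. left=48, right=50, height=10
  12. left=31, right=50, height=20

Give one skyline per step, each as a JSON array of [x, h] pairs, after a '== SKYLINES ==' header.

== SKYLINES ==
[[7,10],[12,0]]
[[3,10],[6,0],[7,10],[12,0]]
[[3,10],[6,0],[7,10],[12,0],[32,10],[38,0]]
[[3,10],[6,0],[7,10],[12,0],[32,10],[38,0]]
[[3,10],[6,0],[7,10],[12,0],[24,10],[30,0],[32,10],[38,0]]
[[3,10],[6,0],[7,10],[12,0],[24,10],[30,15],[38,0]]
[[3,10],[6,0],[7,10],[12,0],[14,10],[18,0],[24,10],[30,15],[38,0]]
[[3,10],[6,0],[7,10],[12,0],[14,10],[18,0],[24,10],[30,15],[38,6],[48,0]]
[[0,10],[12,0],[14,10],[18,0],[24,10],[30,15],[38,6],[48,0]]
[[0,10],[12,0],[14,10],[18,0],[24,10],[30,15],[38,6],[48,0]]
[[0,10],[12,0],[14,10],[18,0],[24,10],[30,15],[38,6],[48,10],[50,0]]
[[0,10],[12,0],[14,10],[18,0],[24,10],[30,15],[31,20],[50,0]]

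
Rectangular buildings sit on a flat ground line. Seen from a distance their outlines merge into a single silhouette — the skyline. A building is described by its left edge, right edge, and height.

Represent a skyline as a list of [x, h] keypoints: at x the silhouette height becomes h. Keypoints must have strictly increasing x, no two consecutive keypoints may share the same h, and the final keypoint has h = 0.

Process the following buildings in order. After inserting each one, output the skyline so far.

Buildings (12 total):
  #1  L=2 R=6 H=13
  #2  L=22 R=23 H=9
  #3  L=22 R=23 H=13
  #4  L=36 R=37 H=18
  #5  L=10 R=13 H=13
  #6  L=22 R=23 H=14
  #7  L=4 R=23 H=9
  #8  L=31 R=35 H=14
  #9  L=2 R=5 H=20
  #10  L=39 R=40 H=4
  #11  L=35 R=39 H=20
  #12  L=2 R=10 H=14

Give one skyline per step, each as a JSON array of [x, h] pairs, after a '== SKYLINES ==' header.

== SKYLINES ==
[[2,13],[6,0]]
[[2,13],[6,0],[22,9],[23,0]]
[[2,13],[6,0],[22,13],[23,0]]
[[2,13],[6,0],[22,13],[23,0],[36,18],[37,0]]
[[2,13],[6,0],[10,13],[13,0],[22,13],[23,0],[36,18],[37,0]]
[[2,13],[6,0],[10,13],[13,0],[22,14],[23,0],[36,18],[37,0]]
[[2,13],[6,9],[10,13],[13,9],[22,14],[23,0],[36,18],[37,0]]
[[2,13],[6,9],[10,13],[13,9],[22,14],[23,0],[31,14],[35,0],[36,18],[37,0]]
[[2,20],[5,13],[6,9],[10,13],[13,9],[22,14],[23,0],[31,14],[35,0],[36,18],[37,0]]
[[2,20],[5,13],[6,9],[10,13],[13,9],[22,14],[23,0],[31,14],[35,0],[36,18],[37,0],[39,4],[40,0]]
[[2,20],[5,13],[6,9],[10,13],[13,9],[22,14],[23,0],[31,14],[35,20],[39,4],[40,0]]
[[2,20],[5,14],[10,13],[13,9],[22,14],[23,0],[31,14],[35,20],[39,4],[40,0]]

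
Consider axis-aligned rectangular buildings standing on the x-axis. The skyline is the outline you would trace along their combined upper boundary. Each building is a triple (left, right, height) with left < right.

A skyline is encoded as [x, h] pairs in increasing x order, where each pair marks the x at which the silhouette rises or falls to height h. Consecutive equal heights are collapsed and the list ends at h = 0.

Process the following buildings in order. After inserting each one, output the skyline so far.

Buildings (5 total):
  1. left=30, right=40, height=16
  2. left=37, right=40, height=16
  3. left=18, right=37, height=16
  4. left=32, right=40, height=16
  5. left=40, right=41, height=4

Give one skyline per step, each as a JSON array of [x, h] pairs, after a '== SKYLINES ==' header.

== SKYLINES ==
[[30,16],[40,0]]
[[30,16],[40,0]]
[[18,16],[40,0]]
[[18,16],[40,0]]
[[18,16],[40,4],[41,0]]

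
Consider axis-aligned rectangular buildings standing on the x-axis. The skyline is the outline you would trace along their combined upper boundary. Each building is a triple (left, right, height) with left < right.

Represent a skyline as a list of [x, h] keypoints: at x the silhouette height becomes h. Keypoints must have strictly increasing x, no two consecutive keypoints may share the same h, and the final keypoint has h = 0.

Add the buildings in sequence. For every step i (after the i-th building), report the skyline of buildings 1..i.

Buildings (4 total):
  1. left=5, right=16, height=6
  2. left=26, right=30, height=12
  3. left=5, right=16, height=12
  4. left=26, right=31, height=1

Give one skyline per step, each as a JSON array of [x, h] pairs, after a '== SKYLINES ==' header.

== SKYLINES ==
[[5,6],[16,0]]
[[5,6],[16,0],[26,12],[30,0]]
[[5,12],[16,0],[26,12],[30,0]]
[[5,12],[16,0],[26,12],[30,1],[31,0]]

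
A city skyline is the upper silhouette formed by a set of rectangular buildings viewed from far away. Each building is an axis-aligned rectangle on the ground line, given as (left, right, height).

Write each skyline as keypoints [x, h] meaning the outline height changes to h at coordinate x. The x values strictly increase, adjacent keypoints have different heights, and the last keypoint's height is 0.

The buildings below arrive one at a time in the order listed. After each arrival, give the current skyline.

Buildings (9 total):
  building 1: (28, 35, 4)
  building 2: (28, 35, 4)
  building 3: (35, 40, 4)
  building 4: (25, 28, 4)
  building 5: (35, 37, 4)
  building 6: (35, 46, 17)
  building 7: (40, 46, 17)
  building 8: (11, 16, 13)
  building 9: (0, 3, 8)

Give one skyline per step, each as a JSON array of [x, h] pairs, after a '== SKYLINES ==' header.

== SKYLINES ==
[[28,4],[35,0]]
[[28,4],[35,0]]
[[28,4],[40,0]]
[[25,4],[40,0]]
[[25,4],[40,0]]
[[25,4],[35,17],[46,0]]
[[25,4],[35,17],[46,0]]
[[11,13],[16,0],[25,4],[35,17],[46,0]]
[[0,8],[3,0],[11,13],[16,0],[25,4],[35,17],[46,0]]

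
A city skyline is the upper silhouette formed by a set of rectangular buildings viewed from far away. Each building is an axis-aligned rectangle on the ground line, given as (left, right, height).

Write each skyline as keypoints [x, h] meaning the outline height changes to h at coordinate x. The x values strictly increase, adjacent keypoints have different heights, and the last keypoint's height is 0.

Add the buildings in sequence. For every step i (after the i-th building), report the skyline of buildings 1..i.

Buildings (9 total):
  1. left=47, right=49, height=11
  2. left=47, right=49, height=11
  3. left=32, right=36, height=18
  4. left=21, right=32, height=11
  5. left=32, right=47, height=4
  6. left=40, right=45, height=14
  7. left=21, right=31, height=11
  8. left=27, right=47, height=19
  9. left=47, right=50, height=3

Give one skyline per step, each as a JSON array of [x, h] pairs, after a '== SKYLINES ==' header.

== SKYLINES ==
[[47,11],[49,0]]
[[47,11],[49,0]]
[[32,18],[36,0],[47,11],[49,0]]
[[21,11],[32,18],[36,0],[47,11],[49,0]]
[[21,11],[32,18],[36,4],[47,11],[49,0]]
[[21,11],[32,18],[36,4],[40,14],[45,4],[47,11],[49,0]]
[[21,11],[32,18],[36,4],[40,14],[45,4],[47,11],[49,0]]
[[21,11],[27,19],[47,11],[49,0]]
[[21,11],[27,19],[47,11],[49,3],[50,0]]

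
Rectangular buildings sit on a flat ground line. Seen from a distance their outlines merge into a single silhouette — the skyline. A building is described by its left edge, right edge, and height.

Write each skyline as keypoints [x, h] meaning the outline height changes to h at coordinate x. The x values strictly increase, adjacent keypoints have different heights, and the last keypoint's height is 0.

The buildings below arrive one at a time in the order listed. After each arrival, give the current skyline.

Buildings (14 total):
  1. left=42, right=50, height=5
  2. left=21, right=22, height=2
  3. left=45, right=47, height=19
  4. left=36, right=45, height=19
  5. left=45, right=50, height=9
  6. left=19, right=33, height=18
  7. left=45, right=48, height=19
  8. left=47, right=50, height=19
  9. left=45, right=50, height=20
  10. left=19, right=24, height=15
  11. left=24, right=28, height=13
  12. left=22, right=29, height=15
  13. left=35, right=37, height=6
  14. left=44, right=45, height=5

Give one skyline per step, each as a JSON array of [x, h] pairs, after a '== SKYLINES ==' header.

== SKYLINES ==
[[42,5],[50,0]]
[[21,2],[22,0],[42,5],[50,0]]
[[21,2],[22,0],[42,5],[45,19],[47,5],[50,0]]
[[21,2],[22,0],[36,19],[47,5],[50,0]]
[[21,2],[22,0],[36,19],[47,9],[50,0]]
[[19,18],[33,0],[36,19],[47,9],[50,0]]
[[19,18],[33,0],[36,19],[48,9],[50,0]]
[[19,18],[33,0],[36,19],[50,0]]
[[19,18],[33,0],[36,19],[45,20],[50,0]]
[[19,18],[33,0],[36,19],[45,20],[50,0]]
[[19,18],[33,0],[36,19],[45,20],[50,0]]
[[19,18],[33,0],[36,19],[45,20],[50,0]]
[[19,18],[33,0],[35,6],[36,19],[45,20],[50,0]]
[[19,18],[33,0],[35,6],[36,19],[45,20],[50,0]]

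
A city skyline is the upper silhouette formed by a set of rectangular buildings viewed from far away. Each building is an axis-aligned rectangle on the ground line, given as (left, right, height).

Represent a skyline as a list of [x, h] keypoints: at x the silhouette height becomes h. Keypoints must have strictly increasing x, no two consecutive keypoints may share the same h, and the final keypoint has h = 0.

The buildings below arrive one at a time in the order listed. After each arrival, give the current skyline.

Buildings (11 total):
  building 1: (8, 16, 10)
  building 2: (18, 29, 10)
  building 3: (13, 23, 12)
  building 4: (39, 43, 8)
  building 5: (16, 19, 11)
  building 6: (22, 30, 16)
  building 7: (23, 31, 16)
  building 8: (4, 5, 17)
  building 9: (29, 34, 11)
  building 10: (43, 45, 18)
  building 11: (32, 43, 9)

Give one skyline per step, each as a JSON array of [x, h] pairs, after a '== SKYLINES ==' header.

== SKYLINES ==
[[8,10],[16,0]]
[[8,10],[16,0],[18,10],[29,0]]
[[8,10],[13,12],[23,10],[29,0]]
[[8,10],[13,12],[23,10],[29,0],[39,8],[43,0]]
[[8,10],[13,12],[23,10],[29,0],[39,8],[43,0]]
[[8,10],[13,12],[22,16],[30,0],[39,8],[43,0]]
[[8,10],[13,12],[22,16],[31,0],[39,8],[43,0]]
[[4,17],[5,0],[8,10],[13,12],[22,16],[31,0],[39,8],[43,0]]
[[4,17],[5,0],[8,10],[13,12],[22,16],[31,11],[34,0],[39,8],[43,0]]
[[4,17],[5,0],[8,10],[13,12],[22,16],[31,11],[34,0],[39,8],[43,18],[45,0]]
[[4,17],[5,0],[8,10],[13,12],[22,16],[31,11],[34,9],[43,18],[45,0]]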